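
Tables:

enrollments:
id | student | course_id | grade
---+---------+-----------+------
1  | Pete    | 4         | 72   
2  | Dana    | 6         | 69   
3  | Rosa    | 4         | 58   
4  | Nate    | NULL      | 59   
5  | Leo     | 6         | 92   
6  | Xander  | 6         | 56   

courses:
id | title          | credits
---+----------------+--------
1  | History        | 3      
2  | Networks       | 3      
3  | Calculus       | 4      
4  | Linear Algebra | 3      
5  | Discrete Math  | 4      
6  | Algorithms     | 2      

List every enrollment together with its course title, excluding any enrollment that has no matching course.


INNER JOIN keeps only enrollments rows whose course_id matches an id in courses. Walk through each enrollment:
  - enrollment 1 (Pete): course_id=4 -> matches Linear Algebra
  - enrollment 2 (Dana): course_id=6 -> matches Algorithms
  - enrollment 3 (Rosa): course_id=4 -> matches Linear Algebra
  - enrollment 4 (Nate): course_id=NULL, no match -> dropped
  - enrollment 5 (Leo): course_id=6 -> matches Algorithms
  - enrollment 6 (Xander): course_id=6 -> matches Algorithms
So 1 of 6 rows is dropped.

SQL:
SELECT a.student, b.title AS course
FROM enrollments a
INNER JOIN courses b ON a.course_id = b.id

Result:
student | course        
--------+---------------
Pete    | Linear Algebra
Dana    | Algorithms    
Rosa    | Linear Algebra
Leo     | Algorithms    
Xander  | Algorithms    


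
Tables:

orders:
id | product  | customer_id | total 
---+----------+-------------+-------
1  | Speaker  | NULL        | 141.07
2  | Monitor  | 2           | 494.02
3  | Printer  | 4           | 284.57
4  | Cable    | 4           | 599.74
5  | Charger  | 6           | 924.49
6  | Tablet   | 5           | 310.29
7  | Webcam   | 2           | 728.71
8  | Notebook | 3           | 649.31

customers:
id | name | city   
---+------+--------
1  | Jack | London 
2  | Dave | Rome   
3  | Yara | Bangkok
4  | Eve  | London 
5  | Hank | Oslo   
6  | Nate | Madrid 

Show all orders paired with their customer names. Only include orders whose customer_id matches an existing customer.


INNER JOIN keeps only orders rows whose customer_id matches an id in customers. Walk through each order:
  - order 1 (Speaker): customer_id=NULL, no match -> dropped
  - order 2 (Monitor): customer_id=2 -> matches Dave
  - order 3 (Printer): customer_id=4 -> matches Eve
  - order 4 (Cable): customer_id=4 -> matches Eve
  - order 5 (Charger): customer_id=6 -> matches Nate
  - order 6 (Tablet): customer_id=5 -> matches Hank
  - order 7 (Webcam): customer_id=2 -> matches Dave
  - order 8 (Notebook): customer_id=3 -> matches Yara
So 1 of 8 rows is dropped.

SQL:
SELECT a.product, b.name AS customer
FROM orders a
INNER JOIN customers b ON a.customer_id = b.id

Result:
product  | customer
---------+---------
Monitor  | Dave    
Printer  | Eve     
Cable    | Eve     
Charger  | Nate    
Tablet   | Hank    
Webcam   | Dave    
Notebook | Yara    


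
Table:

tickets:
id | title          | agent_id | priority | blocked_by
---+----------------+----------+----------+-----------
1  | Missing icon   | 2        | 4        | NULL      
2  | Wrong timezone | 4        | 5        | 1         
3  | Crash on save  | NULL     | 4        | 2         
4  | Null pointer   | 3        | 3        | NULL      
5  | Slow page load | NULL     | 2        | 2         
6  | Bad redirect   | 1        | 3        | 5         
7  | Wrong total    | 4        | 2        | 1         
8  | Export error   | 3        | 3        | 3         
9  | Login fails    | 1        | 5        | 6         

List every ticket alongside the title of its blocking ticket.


This is a self-join: tickets is joined to a second copy of itself, matching each row's blocked_by to another row's id. Use LEFT JOIN so rows with blocked_by=NULL are kept.
  - ticket 1 (Missing icon): blocked_by=NULL -> NULL
  - ticket 2 (Wrong timezone): blocked_by=1 -> Missing icon
  - ticket 3 (Crash on save): blocked_by=2 -> Wrong timezone
  - ticket 4 (Null pointer): blocked_by=NULL -> NULL
  - ticket 5 (Slow page load): blocked_by=2 -> Wrong timezone
  - ticket 6 (Bad redirect): blocked_by=5 -> Slow page load
  - ticket 7 (Wrong total): blocked_by=1 -> Missing icon
  - ticket 8 (Export error): blocked_by=3 -> Crash on save
  - ticket 9 (Login fails): blocked_by=6 -> Bad redirect

SQL:
SELECT a.title AS item, b.title AS blocked_by
FROM tickets a
LEFT JOIN tickets b ON a.blocked_by = b.id

Result:
item           | blocked_by    
---------------+---------------
Missing icon   | NULL          
Wrong timezone | Missing icon  
Crash on save  | Wrong timezone
Null pointer   | NULL          
Slow page load | Wrong timezone
Bad redirect   | Slow page load
Wrong total    | Missing icon  
Export error   | Crash on save 
Login fails    | Bad redirect  


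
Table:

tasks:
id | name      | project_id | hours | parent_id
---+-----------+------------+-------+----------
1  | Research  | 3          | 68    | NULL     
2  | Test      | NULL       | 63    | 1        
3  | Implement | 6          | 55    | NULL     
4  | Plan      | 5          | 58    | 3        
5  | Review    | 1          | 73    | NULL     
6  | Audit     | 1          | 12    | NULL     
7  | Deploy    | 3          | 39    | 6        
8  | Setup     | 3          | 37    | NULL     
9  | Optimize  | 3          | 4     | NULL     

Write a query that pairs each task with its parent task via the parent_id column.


This is a self-join: tasks is joined to a second copy of itself, matching each row's parent_id to another row's id. Use LEFT JOIN so rows with parent_id=NULL are kept.
  - task 1 (Research): parent_id=NULL -> NULL
  - task 2 (Test): parent_id=1 -> Research
  - task 3 (Implement): parent_id=NULL -> NULL
  - task 4 (Plan): parent_id=3 -> Implement
  - task 5 (Review): parent_id=NULL -> NULL
  - task 6 (Audit): parent_id=NULL -> NULL
  - task 7 (Deploy): parent_id=6 -> Audit
  - task 8 (Setup): parent_id=NULL -> NULL
  - task 9 (Optimize): parent_id=NULL -> NULL

SQL:
SELECT a.name AS item, b.name AS parent
FROM tasks a
LEFT JOIN tasks b ON a.parent_id = b.id

Result:
item      | parent   
----------+----------
Research  | NULL     
Test      | Research 
Implement | NULL     
Plan      | Implement
Review    | NULL     
Audit     | NULL     
Deploy    | Audit    
Setup     | NULL     
Optimize  | NULL     


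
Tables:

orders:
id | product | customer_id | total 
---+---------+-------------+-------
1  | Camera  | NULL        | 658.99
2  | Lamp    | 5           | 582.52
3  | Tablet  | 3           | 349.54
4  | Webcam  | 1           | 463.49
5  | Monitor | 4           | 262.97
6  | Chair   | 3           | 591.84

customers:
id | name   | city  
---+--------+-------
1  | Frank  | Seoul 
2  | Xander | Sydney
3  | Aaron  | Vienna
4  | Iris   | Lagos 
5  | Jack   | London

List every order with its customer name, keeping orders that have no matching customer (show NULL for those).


LEFT JOIN keeps every row from orders (the left table); where customer_id has no match in customers, the customer columns become NULL. Walk through each order:
  - order 1 (Camera): customer_id=NULL, no match -> kept with NULL
  - order 2 (Lamp): customer_id=5 -> matches Jack
  - order 3 (Tablet): customer_id=3 -> matches Aaron
  - order 4 (Webcam): customer_id=1 -> matches Frank
  - order 5 (Monitor): customer_id=4 -> matches Iris
  - order 6 (Chair): customer_id=3 -> matches Aaron
All 6 rows appear; 1 has NULL customer.

SQL:
SELECT a.product, b.name AS customer
FROM orders a
LEFT JOIN customers b ON a.customer_id = b.id

Result:
product | customer
--------+---------
Camera  | NULL    
Lamp    | Jack    
Tablet  | Aaron   
Webcam  | Frank   
Monitor | Iris    
Chair   | Aaron   


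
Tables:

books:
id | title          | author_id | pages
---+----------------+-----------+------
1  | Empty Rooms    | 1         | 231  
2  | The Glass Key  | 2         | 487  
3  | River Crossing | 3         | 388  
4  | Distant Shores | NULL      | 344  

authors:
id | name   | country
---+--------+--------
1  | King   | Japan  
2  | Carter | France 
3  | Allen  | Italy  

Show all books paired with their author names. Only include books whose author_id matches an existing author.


INNER JOIN keeps only books rows whose author_id matches an id in authors. Walk through each book:
  - book 1 (Empty Rooms): author_id=1 -> matches King
  - book 2 (The Glass Key): author_id=2 -> matches Carter
  - book 3 (River Crossing): author_id=3 -> matches Allen
  - book 4 (Distant Shores): author_id=NULL, no match -> dropped
So 1 of 4 rows is dropped.

SQL:
SELECT a.title, b.name AS author
FROM books a
INNER JOIN authors b ON a.author_id = b.id

Result:
title          | author
---------------+-------
Empty Rooms    | King  
The Glass Key  | Carter
River Crossing | Allen 


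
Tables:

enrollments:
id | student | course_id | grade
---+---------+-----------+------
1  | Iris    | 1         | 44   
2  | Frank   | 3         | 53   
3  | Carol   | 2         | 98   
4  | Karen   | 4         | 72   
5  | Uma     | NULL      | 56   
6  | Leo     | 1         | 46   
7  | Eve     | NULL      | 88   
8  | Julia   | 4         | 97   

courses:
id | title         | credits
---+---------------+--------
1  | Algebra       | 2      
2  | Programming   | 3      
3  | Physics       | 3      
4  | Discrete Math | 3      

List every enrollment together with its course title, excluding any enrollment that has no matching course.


INNER JOIN keeps only enrollments rows whose course_id matches an id in courses. Walk through each enrollment:
  - enrollment 1 (Iris): course_id=1 -> matches Algebra
  - enrollment 2 (Frank): course_id=3 -> matches Physics
  - enrollment 3 (Carol): course_id=2 -> matches Programming
  - enrollment 4 (Karen): course_id=4 -> matches Discrete Math
  - enrollment 5 (Uma): course_id=NULL, no match -> dropped
  - enrollment 6 (Leo): course_id=1 -> matches Algebra
  - enrollment 7 (Eve): course_id=NULL, no match -> dropped
  - enrollment 8 (Julia): course_id=4 -> matches Discrete Math
So 2 of 8 rows are dropped.

SQL:
SELECT a.student, b.title AS course
FROM enrollments a
INNER JOIN courses b ON a.course_id = b.id

Result:
student | course       
--------+--------------
Iris    | Algebra      
Frank   | Physics      
Carol   | Programming  
Karen   | Discrete Math
Leo     | Algebra      
Julia   | Discrete Math


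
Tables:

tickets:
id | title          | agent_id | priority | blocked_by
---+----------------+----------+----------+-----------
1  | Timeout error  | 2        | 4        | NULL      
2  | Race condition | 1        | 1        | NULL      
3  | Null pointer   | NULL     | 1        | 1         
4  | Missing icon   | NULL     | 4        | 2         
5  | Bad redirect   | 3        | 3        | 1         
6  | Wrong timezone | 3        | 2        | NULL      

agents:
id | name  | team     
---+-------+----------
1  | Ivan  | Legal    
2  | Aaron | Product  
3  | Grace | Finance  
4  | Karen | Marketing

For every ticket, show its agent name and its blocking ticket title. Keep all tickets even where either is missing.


Two LEFT JOINs from the same base table tickets: one to agents via agent_id, one to tickets itself via blocked_by. Both are LEFT so every ticket is preserved.
Match against agents:
  - ticket 1 (Timeout error): agent_id=2 -> matches Aaron
  - ticket 2 (Race condition): agent_id=1 -> matches Ivan
  - ticket 3 (Null pointer): agent_id=NULL, no match -> kept with NULL
  - ticket 4 (Missing icon): agent_id=NULL, no match -> kept with NULL
  - ticket 5 (Bad redirect): agent_id=3 -> matches Grace
  - ticket 6 (Wrong timezone): agent_id=3 -> matches Grace
Match against tickets (self):
  - ticket 1 (Timeout error): blocked_by=NULL -> NULL
  - ticket 2 (Race condition): blocked_by=NULL -> NULL
  - ticket 3 (Null pointer): blocked_by=1 -> Timeout error
  - ticket 4 (Missing icon): blocked_by=2 -> Race condition
  - ticket 5 (Bad redirect): blocked_by=1 -> Timeout error
  - ticket 6 (Wrong timezone): blocked_by=NULL -> NULL

SQL:
SELECT a.title, b.name AS agent, c.title AS blocked_by
FROM tickets a
LEFT JOIN agents b ON a.agent_id = b.id
LEFT JOIN tickets c ON a.blocked_by = c.id

Result:
title          | agent | blocked_by    
---------------+-------+---------------
Timeout error  | Aaron | NULL          
Race condition | Ivan  | NULL          
Null pointer   | NULL  | Timeout error 
Missing icon   | NULL  | Race condition
Bad redirect   | Grace | Timeout error 
Wrong timezone | Grace | NULL          


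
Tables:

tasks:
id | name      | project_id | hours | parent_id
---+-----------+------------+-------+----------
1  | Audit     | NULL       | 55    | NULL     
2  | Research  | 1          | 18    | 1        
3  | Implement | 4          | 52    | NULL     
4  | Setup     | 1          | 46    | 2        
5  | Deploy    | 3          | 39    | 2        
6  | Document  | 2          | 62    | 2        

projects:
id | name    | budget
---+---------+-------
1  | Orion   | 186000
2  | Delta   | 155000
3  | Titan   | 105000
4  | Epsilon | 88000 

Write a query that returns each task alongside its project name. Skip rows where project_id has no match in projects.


INNER JOIN keeps only tasks rows whose project_id matches an id in projects. Walk through each task:
  - task 1 (Audit): project_id=NULL, no match -> dropped
  - task 2 (Research): project_id=1 -> matches Orion
  - task 3 (Implement): project_id=4 -> matches Epsilon
  - task 4 (Setup): project_id=1 -> matches Orion
  - task 5 (Deploy): project_id=3 -> matches Titan
  - task 6 (Document): project_id=2 -> matches Delta
So 1 of 6 rows is dropped.

SQL:
SELECT a.name, b.name AS project
FROM tasks a
INNER JOIN projects b ON a.project_id = b.id

Result:
name      | project
----------+--------
Research  | Orion  
Implement | Epsilon
Setup     | Orion  
Deploy    | Titan  
Document  | Delta  


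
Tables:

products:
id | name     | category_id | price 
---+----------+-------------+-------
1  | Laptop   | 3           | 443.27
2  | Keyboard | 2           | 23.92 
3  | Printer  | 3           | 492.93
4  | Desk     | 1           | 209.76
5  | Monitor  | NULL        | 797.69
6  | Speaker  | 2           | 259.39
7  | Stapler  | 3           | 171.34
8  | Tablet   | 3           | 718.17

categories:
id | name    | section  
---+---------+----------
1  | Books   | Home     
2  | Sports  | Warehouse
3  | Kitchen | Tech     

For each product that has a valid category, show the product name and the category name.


INNER JOIN keeps only products rows whose category_id matches an id in categories. Walk through each product:
  - product 1 (Laptop): category_id=3 -> matches Kitchen
  - product 2 (Keyboard): category_id=2 -> matches Sports
  - product 3 (Printer): category_id=3 -> matches Kitchen
  - product 4 (Desk): category_id=1 -> matches Books
  - product 5 (Monitor): category_id=NULL, no match -> dropped
  - product 6 (Speaker): category_id=2 -> matches Sports
  - product 7 (Stapler): category_id=3 -> matches Kitchen
  - product 8 (Tablet): category_id=3 -> matches Kitchen
So 1 of 8 rows is dropped.

SQL:
SELECT a.name, b.name AS category
FROM products a
INNER JOIN categories b ON a.category_id = b.id

Result:
name     | category
---------+---------
Laptop   | Kitchen 
Keyboard | Sports  
Printer  | Kitchen 
Desk     | Books   
Speaker  | Sports  
Stapler  | Kitchen 
Tablet   | Kitchen 


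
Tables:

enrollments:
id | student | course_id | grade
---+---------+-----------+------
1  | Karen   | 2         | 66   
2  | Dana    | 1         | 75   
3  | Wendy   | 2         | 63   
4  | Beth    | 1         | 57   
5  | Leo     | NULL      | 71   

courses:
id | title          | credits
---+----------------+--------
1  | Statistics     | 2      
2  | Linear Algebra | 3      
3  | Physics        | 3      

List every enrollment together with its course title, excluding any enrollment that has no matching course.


INNER JOIN keeps only enrollments rows whose course_id matches an id in courses. Walk through each enrollment:
  - enrollment 1 (Karen): course_id=2 -> matches Linear Algebra
  - enrollment 2 (Dana): course_id=1 -> matches Statistics
  - enrollment 3 (Wendy): course_id=2 -> matches Linear Algebra
  - enrollment 4 (Beth): course_id=1 -> matches Statistics
  - enrollment 5 (Leo): course_id=NULL, no match -> dropped
So 1 of 5 rows is dropped.

SQL:
SELECT a.student, b.title AS course
FROM enrollments a
INNER JOIN courses b ON a.course_id = b.id

Result:
student | course        
--------+---------------
Karen   | Linear Algebra
Dana    | Statistics    
Wendy   | Linear Algebra
Beth    | Statistics    


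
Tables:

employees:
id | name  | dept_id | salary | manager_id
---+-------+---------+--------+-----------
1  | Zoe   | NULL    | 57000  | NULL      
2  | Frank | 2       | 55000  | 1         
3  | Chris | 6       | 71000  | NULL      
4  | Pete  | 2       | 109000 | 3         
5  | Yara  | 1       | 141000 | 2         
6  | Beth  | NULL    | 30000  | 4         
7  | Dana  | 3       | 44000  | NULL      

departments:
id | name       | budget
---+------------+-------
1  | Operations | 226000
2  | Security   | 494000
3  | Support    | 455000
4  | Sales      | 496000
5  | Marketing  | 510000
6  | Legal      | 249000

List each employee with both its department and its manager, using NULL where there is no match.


Two LEFT JOINs from the same base table employees: one to departments via dept_id, one to employees itself via manager_id. Both are LEFT so every employee is preserved.
Match against departments:
  - employee 1 (Zoe): dept_id=NULL, no match -> kept with NULL
  - employee 2 (Frank): dept_id=2 -> matches Security
  - employee 3 (Chris): dept_id=6 -> matches Legal
  - employee 4 (Pete): dept_id=2 -> matches Security
  - employee 5 (Yara): dept_id=1 -> matches Operations
  - employee 6 (Beth): dept_id=NULL, no match -> kept with NULL
  - employee 7 (Dana): dept_id=3 -> matches Support
Match against employees (self):
  - employee 1 (Zoe): manager_id=NULL -> NULL
  - employee 2 (Frank): manager_id=1 -> Zoe
  - employee 3 (Chris): manager_id=NULL -> NULL
  - employee 4 (Pete): manager_id=3 -> Chris
  - employee 5 (Yara): manager_id=2 -> Frank
  - employee 6 (Beth): manager_id=4 -> Pete
  - employee 7 (Dana): manager_id=NULL -> NULL

SQL:
SELECT a.name, b.name AS department, c.name AS manager
FROM employees a
LEFT JOIN departments b ON a.dept_id = b.id
LEFT JOIN employees c ON a.manager_id = c.id

Result:
name  | department | manager
------+------------+--------
Zoe   | NULL       | NULL   
Frank | Security   | Zoe    
Chris | Legal      | NULL   
Pete  | Security   | Chris  
Yara  | Operations | Frank  
Beth  | NULL       | Pete   
Dana  | Support    | NULL   


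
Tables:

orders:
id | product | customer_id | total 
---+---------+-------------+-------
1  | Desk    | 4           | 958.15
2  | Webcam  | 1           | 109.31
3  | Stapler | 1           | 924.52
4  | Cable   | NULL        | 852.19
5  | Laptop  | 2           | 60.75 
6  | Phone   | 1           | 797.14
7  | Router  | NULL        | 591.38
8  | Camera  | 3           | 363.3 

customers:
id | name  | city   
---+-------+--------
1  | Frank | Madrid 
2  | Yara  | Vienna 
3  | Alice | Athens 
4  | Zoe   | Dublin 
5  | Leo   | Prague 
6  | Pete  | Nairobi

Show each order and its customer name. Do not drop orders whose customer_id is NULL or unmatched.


LEFT JOIN keeps every row from orders (the left table); where customer_id has no match in customers, the customer columns become NULL. Walk through each order:
  - order 1 (Desk): customer_id=4 -> matches Zoe
  - order 2 (Webcam): customer_id=1 -> matches Frank
  - order 3 (Stapler): customer_id=1 -> matches Frank
  - order 4 (Cable): customer_id=NULL, no match -> kept with NULL
  - order 5 (Laptop): customer_id=2 -> matches Yara
  - order 6 (Phone): customer_id=1 -> matches Frank
  - order 7 (Router): customer_id=NULL, no match -> kept with NULL
  - order 8 (Camera): customer_id=3 -> matches Alice
All 8 rows appear; 2 have NULL customer.

SQL:
SELECT a.product, b.name AS customer
FROM orders a
LEFT JOIN customers b ON a.customer_id = b.id

Result:
product | customer
--------+---------
Desk    | Zoe     
Webcam  | Frank   
Stapler | Frank   
Cable   | NULL    
Laptop  | Yara    
Phone   | Frank   
Router  | NULL    
Camera  | Alice   


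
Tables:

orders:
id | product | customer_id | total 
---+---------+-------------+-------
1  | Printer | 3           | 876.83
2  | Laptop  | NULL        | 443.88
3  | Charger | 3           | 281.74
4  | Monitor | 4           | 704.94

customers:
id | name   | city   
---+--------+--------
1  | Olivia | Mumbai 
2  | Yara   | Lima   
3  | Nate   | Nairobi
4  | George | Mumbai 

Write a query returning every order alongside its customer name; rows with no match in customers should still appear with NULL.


LEFT JOIN keeps every row from orders (the left table); where customer_id has no match in customers, the customer columns become NULL. Walk through each order:
  - order 1 (Printer): customer_id=3 -> matches Nate
  - order 2 (Laptop): customer_id=NULL, no match -> kept with NULL
  - order 3 (Charger): customer_id=3 -> matches Nate
  - order 4 (Monitor): customer_id=4 -> matches George
All 4 rows appear; 1 has NULL customer.

SQL:
SELECT a.product, b.name AS customer
FROM orders a
LEFT JOIN customers b ON a.customer_id = b.id

Result:
product | customer
--------+---------
Printer | Nate    
Laptop  | NULL    
Charger | Nate    
Monitor | George  


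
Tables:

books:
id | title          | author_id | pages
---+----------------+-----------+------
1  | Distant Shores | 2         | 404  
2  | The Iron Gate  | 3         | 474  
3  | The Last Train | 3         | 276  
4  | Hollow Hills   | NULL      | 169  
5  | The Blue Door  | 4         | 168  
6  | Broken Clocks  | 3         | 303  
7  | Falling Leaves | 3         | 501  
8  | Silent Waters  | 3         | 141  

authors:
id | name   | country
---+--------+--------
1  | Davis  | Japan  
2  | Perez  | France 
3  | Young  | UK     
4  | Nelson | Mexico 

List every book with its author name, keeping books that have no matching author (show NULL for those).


LEFT JOIN keeps every row from books (the left table); where author_id has no match in authors, the author columns become NULL. Walk through each book:
  - book 1 (Distant Shores): author_id=2 -> matches Perez
  - book 2 (The Iron Gate): author_id=3 -> matches Young
  - book 3 (The Last Train): author_id=3 -> matches Young
  - book 4 (Hollow Hills): author_id=NULL, no match -> kept with NULL
  - book 5 (The Blue Door): author_id=4 -> matches Nelson
  - book 6 (Broken Clocks): author_id=3 -> matches Young
  - book 7 (Falling Leaves): author_id=3 -> matches Young
  - book 8 (Silent Waters): author_id=3 -> matches Young
All 8 rows appear; 1 has NULL author.

SQL:
SELECT a.title, b.name AS author
FROM books a
LEFT JOIN authors b ON a.author_id = b.id

Result:
title          | author
---------------+-------
Distant Shores | Perez 
The Iron Gate  | Young 
The Last Train | Young 
Hollow Hills   | NULL  
The Blue Door  | Nelson
Broken Clocks  | Young 
Falling Leaves | Young 
Silent Waters  | Young 


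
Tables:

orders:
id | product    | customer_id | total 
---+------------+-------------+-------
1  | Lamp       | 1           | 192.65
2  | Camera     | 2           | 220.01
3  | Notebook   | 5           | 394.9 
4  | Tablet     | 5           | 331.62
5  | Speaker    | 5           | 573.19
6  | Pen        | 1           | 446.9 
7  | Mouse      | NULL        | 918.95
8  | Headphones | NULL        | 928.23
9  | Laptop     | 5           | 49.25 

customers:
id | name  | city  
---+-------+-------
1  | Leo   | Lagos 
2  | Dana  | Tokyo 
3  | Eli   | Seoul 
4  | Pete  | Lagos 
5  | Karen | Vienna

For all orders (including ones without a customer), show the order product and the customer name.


LEFT JOIN keeps every row from orders (the left table); where customer_id has no match in customers, the customer columns become NULL. Walk through each order:
  - order 1 (Lamp): customer_id=1 -> matches Leo
  - order 2 (Camera): customer_id=2 -> matches Dana
  - order 3 (Notebook): customer_id=5 -> matches Karen
  - order 4 (Tablet): customer_id=5 -> matches Karen
  - order 5 (Speaker): customer_id=5 -> matches Karen
  - order 6 (Pen): customer_id=1 -> matches Leo
  - order 7 (Mouse): customer_id=NULL, no match -> kept with NULL
  - order 8 (Headphones): customer_id=NULL, no match -> kept with NULL
  - order 9 (Laptop): customer_id=5 -> matches Karen
All 9 rows appear; 2 have NULL customer.

SQL:
SELECT a.product, b.name AS customer
FROM orders a
LEFT JOIN customers b ON a.customer_id = b.id

Result:
product    | customer
-----------+---------
Lamp       | Leo     
Camera     | Dana    
Notebook   | Karen   
Tablet     | Karen   
Speaker    | Karen   
Pen        | Leo     
Mouse      | NULL    
Headphones | NULL    
Laptop     | Karen   


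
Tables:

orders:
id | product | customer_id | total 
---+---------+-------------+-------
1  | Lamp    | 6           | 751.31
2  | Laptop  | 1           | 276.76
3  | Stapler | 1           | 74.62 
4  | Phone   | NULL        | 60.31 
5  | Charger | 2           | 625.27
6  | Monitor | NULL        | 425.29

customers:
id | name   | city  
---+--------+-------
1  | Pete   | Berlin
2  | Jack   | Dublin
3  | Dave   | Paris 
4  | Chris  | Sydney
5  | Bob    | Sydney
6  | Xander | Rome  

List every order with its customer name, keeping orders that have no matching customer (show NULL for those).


LEFT JOIN keeps every row from orders (the left table); where customer_id has no match in customers, the customer columns become NULL. Walk through each order:
  - order 1 (Lamp): customer_id=6 -> matches Xander
  - order 2 (Laptop): customer_id=1 -> matches Pete
  - order 3 (Stapler): customer_id=1 -> matches Pete
  - order 4 (Phone): customer_id=NULL, no match -> kept with NULL
  - order 5 (Charger): customer_id=2 -> matches Jack
  - order 6 (Monitor): customer_id=NULL, no match -> kept with NULL
All 6 rows appear; 2 have NULL customer.

SQL:
SELECT a.product, b.name AS customer
FROM orders a
LEFT JOIN customers b ON a.customer_id = b.id

Result:
product | customer
--------+---------
Lamp    | Xander  
Laptop  | Pete    
Stapler | Pete    
Phone   | NULL    
Charger | Jack    
Monitor | NULL    


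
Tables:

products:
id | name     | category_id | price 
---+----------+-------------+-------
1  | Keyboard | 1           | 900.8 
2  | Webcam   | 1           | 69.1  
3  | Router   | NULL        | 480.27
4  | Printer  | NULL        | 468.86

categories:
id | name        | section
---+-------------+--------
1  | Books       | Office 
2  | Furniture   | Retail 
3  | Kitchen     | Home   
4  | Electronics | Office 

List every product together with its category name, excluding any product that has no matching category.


INNER JOIN keeps only products rows whose category_id matches an id in categories. Walk through each product:
  - product 1 (Keyboard): category_id=1 -> matches Books
  - product 2 (Webcam): category_id=1 -> matches Books
  - product 3 (Router): category_id=NULL, no match -> dropped
  - product 4 (Printer): category_id=NULL, no match -> dropped
So 2 of 4 rows are dropped.

SQL:
SELECT a.name, b.name AS category
FROM products a
INNER JOIN categories b ON a.category_id = b.id

Result:
name     | category
---------+---------
Keyboard | Books   
Webcam   | Books   


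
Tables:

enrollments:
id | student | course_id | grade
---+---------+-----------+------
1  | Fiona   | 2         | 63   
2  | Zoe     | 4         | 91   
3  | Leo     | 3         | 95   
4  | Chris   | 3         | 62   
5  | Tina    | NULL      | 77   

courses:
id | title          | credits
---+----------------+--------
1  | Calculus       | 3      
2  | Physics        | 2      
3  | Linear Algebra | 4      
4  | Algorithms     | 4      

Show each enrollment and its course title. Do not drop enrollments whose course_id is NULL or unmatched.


LEFT JOIN keeps every row from enrollments (the left table); where course_id has no match in courses, the course columns become NULL. Walk through each enrollment:
  - enrollment 1 (Fiona): course_id=2 -> matches Physics
  - enrollment 2 (Zoe): course_id=4 -> matches Algorithms
  - enrollment 3 (Leo): course_id=3 -> matches Linear Algebra
  - enrollment 4 (Chris): course_id=3 -> matches Linear Algebra
  - enrollment 5 (Tina): course_id=NULL, no match -> kept with NULL
All 5 rows appear; 1 has NULL course.

SQL:
SELECT a.student, b.title AS course
FROM enrollments a
LEFT JOIN courses b ON a.course_id = b.id

Result:
student | course        
--------+---------------
Fiona   | Physics       
Zoe     | Algorithms    
Leo     | Linear Algebra
Chris   | Linear Algebra
Tina    | NULL          


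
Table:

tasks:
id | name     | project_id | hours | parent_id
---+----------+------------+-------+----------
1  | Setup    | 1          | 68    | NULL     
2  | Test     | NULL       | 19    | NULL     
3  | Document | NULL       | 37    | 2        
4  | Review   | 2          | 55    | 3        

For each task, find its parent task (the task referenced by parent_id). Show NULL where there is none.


This is a self-join: tasks is joined to a second copy of itself, matching each row's parent_id to another row's id. Use LEFT JOIN so rows with parent_id=NULL are kept.
  - task 1 (Setup): parent_id=NULL -> NULL
  - task 2 (Test): parent_id=NULL -> NULL
  - task 3 (Document): parent_id=2 -> Test
  - task 4 (Review): parent_id=3 -> Document

SQL:
SELECT a.name AS item, b.name AS parent
FROM tasks a
LEFT JOIN tasks b ON a.parent_id = b.id

Result:
item     | parent  
---------+---------
Setup    | NULL    
Test     | NULL    
Document | Test    
Review   | Document


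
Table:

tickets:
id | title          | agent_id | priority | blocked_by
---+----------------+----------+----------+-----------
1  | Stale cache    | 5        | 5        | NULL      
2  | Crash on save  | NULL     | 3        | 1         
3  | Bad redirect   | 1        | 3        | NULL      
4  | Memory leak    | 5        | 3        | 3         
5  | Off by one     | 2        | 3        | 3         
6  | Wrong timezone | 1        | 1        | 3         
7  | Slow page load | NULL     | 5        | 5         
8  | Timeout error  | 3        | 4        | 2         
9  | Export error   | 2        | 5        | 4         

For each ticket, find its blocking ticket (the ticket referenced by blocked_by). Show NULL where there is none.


This is a self-join: tickets is joined to a second copy of itself, matching each row's blocked_by to another row's id. Use LEFT JOIN so rows with blocked_by=NULL are kept.
  - ticket 1 (Stale cache): blocked_by=NULL -> NULL
  - ticket 2 (Crash on save): blocked_by=1 -> Stale cache
  - ticket 3 (Bad redirect): blocked_by=NULL -> NULL
  - ticket 4 (Memory leak): blocked_by=3 -> Bad redirect
  - ticket 5 (Off by one): blocked_by=3 -> Bad redirect
  - ticket 6 (Wrong timezone): blocked_by=3 -> Bad redirect
  - ticket 7 (Slow page load): blocked_by=5 -> Off by one
  - ticket 8 (Timeout error): blocked_by=2 -> Crash on save
  - ticket 9 (Export error): blocked_by=4 -> Memory leak

SQL:
SELECT a.title AS item, b.title AS blocked_by
FROM tickets a
LEFT JOIN tickets b ON a.blocked_by = b.id

Result:
item           | blocked_by   
---------------+--------------
Stale cache    | NULL         
Crash on save  | Stale cache  
Bad redirect   | NULL         
Memory leak    | Bad redirect 
Off by one     | Bad redirect 
Wrong timezone | Bad redirect 
Slow page load | Off by one   
Timeout error  | Crash on save
Export error   | Memory leak  


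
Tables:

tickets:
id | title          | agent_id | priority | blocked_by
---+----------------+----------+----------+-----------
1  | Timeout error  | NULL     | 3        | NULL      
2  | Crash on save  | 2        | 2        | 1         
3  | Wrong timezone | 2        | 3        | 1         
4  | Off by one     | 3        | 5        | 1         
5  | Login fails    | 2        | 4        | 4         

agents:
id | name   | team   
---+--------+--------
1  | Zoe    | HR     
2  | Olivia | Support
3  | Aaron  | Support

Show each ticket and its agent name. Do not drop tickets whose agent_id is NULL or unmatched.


LEFT JOIN keeps every row from tickets (the left table); where agent_id has no match in agents, the agent columns become NULL. Walk through each ticket:
  - ticket 1 (Timeout error): agent_id=NULL, no match -> kept with NULL
  - ticket 2 (Crash on save): agent_id=2 -> matches Olivia
  - ticket 3 (Wrong timezone): agent_id=2 -> matches Olivia
  - ticket 4 (Off by one): agent_id=3 -> matches Aaron
  - ticket 5 (Login fails): agent_id=2 -> matches Olivia
All 5 rows appear; 1 has NULL agent.

SQL:
SELECT a.title, b.name AS agent
FROM tickets a
LEFT JOIN agents b ON a.agent_id = b.id

Result:
title          | agent 
---------------+-------
Timeout error  | NULL  
Crash on save  | Olivia
Wrong timezone | Olivia
Off by one     | Aaron 
Login fails    | Olivia


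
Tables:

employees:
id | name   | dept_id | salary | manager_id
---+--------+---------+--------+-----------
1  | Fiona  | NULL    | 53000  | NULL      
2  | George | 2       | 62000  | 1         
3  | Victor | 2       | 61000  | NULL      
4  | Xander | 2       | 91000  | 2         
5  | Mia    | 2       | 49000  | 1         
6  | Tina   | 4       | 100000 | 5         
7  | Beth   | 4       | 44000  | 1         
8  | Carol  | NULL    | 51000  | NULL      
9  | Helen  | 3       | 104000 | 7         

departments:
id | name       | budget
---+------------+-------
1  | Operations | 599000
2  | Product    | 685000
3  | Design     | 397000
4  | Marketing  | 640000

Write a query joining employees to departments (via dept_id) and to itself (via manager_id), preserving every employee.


Two LEFT JOINs from the same base table employees: one to departments via dept_id, one to employees itself via manager_id. Both are LEFT so every employee is preserved.
Match against departments:
  - employee 1 (Fiona): dept_id=NULL, no match -> kept with NULL
  - employee 2 (George): dept_id=2 -> matches Product
  - employee 3 (Victor): dept_id=2 -> matches Product
  - employee 4 (Xander): dept_id=2 -> matches Product
  - employee 5 (Mia): dept_id=2 -> matches Product
  - employee 6 (Tina): dept_id=4 -> matches Marketing
  - employee 7 (Beth): dept_id=4 -> matches Marketing
  - employee 8 (Carol): dept_id=NULL, no match -> kept with NULL
  - employee 9 (Helen): dept_id=3 -> matches Design
Match against employees (self):
  - employee 1 (Fiona): manager_id=NULL -> NULL
  - employee 2 (George): manager_id=1 -> Fiona
  - employee 3 (Victor): manager_id=NULL -> NULL
  - employee 4 (Xander): manager_id=2 -> George
  - employee 5 (Mia): manager_id=1 -> Fiona
  - employee 6 (Tina): manager_id=5 -> Mia
  - employee 7 (Beth): manager_id=1 -> Fiona
  - employee 8 (Carol): manager_id=NULL -> NULL
  - employee 9 (Helen): manager_id=7 -> Beth

SQL:
SELECT a.name, b.name AS department, c.name AS manager
FROM employees a
LEFT JOIN departments b ON a.dept_id = b.id
LEFT JOIN employees c ON a.manager_id = c.id

Result:
name   | department | manager
-------+------------+--------
Fiona  | NULL       | NULL   
George | Product    | Fiona  
Victor | Product    | NULL   
Xander | Product    | George 
Mia    | Product    | Fiona  
Tina   | Marketing  | Mia    
Beth   | Marketing  | Fiona  
Carol  | NULL       | NULL   
Helen  | Design     | Beth   


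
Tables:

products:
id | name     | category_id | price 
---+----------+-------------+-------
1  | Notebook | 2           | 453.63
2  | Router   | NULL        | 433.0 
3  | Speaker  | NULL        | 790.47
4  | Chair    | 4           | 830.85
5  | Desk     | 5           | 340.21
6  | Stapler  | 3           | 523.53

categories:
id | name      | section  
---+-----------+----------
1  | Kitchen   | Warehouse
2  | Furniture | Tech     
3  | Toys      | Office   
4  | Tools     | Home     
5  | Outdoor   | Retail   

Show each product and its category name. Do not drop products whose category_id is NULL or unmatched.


LEFT JOIN keeps every row from products (the left table); where category_id has no match in categories, the category columns become NULL. Walk through each product:
  - product 1 (Notebook): category_id=2 -> matches Furniture
  - product 2 (Router): category_id=NULL, no match -> kept with NULL
  - product 3 (Speaker): category_id=NULL, no match -> kept with NULL
  - product 4 (Chair): category_id=4 -> matches Tools
  - product 5 (Desk): category_id=5 -> matches Outdoor
  - product 6 (Stapler): category_id=3 -> matches Toys
All 6 rows appear; 2 have NULL category.

SQL:
SELECT a.name, b.name AS category
FROM products a
LEFT JOIN categories b ON a.category_id = b.id

Result:
name     | category 
---------+----------
Notebook | Furniture
Router   | NULL     
Speaker  | NULL     
Chair    | Tools    
Desk     | Outdoor  
Stapler  | Toys     


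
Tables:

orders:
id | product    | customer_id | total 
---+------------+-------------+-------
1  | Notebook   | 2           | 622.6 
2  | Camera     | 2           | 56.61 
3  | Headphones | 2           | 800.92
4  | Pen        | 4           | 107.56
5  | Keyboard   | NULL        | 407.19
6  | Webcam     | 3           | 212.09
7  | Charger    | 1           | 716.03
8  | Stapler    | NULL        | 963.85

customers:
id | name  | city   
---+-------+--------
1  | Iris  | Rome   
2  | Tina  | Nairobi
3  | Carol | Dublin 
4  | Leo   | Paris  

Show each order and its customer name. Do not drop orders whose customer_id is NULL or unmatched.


LEFT JOIN keeps every row from orders (the left table); where customer_id has no match in customers, the customer columns become NULL. Walk through each order:
  - order 1 (Notebook): customer_id=2 -> matches Tina
  - order 2 (Camera): customer_id=2 -> matches Tina
  - order 3 (Headphones): customer_id=2 -> matches Tina
  - order 4 (Pen): customer_id=4 -> matches Leo
  - order 5 (Keyboard): customer_id=NULL, no match -> kept with NULL
  - order 6 (Webcam): customer_id=3 -> matches Carol
  - order 7 (Charger): customer_id=1 -> matches Iris
  - order 8 (Stapler): customer_id=NULL, no match -> kept with NULL
All 8 rows appear; 2 have NULL customer.

SQL:
SELECT a.product, b.name AS customer
FROM orders a
LEFT JOIN customers b ON a.customer_id = b.id

Result:
product    | customer
-----------+---------
Notebook   | Tina    
Camera     | Tina    
Headphones | Tina    
Pen        | Leo     
Keyboard   | NULL    
Webcam     | Carol   
Charger    | Iris    
Stapler    | NULL    


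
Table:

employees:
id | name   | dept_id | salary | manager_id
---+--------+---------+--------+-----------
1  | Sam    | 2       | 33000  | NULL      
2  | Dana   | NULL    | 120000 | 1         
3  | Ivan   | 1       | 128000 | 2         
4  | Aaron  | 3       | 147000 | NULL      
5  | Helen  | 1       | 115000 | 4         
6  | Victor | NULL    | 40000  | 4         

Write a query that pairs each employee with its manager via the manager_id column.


This is a self-join: employees is joined to a second copy of itself, matching each row's manager_id to another row's id. Use LEFT JOIN so rows with manager_id=NULL are kept.
  - employee 1 (Sam): manager_id=NULL -> NULL
  - employee 2 (Dana): manager_id=1 -> Sam
  - employee 3 (Ivan): manager_id=2 -> Dana
  - employee 4 (Aaron): manager_id=NULL -> NULL
  - employee 5 (Helen): manager_id=4 -> Aaron
  - employee 6 (Victor): manager_id=4 -> Aaron

SQL:
SELECT a.name AS item, b.name AS manager
FROM employees a
LEFT JOIN employees b ON a.manager_id = b.id

Result:
item   | manager
-------+--------
Sam    | NULL   
Dana   | Sam    
Ivan   | Dana   
Aaron  | NULL   
Helen  | Aaron  
Victor | Aaron  


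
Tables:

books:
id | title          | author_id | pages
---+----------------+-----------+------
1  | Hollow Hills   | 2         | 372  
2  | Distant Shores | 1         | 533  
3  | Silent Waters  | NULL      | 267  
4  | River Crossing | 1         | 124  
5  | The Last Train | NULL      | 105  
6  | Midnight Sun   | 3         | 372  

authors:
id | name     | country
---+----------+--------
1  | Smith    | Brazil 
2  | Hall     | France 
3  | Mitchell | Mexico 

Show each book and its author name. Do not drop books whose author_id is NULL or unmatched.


LEFT JOIN keeps every row from books (the left table); where author_id has no match in authors, the author columns become NULL. Walk through each book:
  - book 1 (Hollow Hills): author_id=2 -> matches Hall
  - book 2 (Distant Shores): author_id=1 -> matches Smith
  - book 3 (Silent Waters): author_id=NULL, no match -> kept with NULL
  - book 4 (River Crossing): author_id=1 -> matches Smith
  - book 5 (The Last Train): author_id=NULL, no match -> kept with NULL
  - book 6 (Midnight Sun): author_id=3 -> matches Mitchell
All 6 rows appear; 2 have NULL author.

SQL:
SELECT a.title, b.name AS author
FROM books a
LEFT JOIN authors b ON a.author_id = b.id

Result:
title          | author  
---------------+---------
Hollow Hills   | Hall    
Distant Shores | Smith   
Silent Waters  | NULL    
River Crossing | Smith   
The Last Train | NULL    
Midnight Sun   | Mitchell
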